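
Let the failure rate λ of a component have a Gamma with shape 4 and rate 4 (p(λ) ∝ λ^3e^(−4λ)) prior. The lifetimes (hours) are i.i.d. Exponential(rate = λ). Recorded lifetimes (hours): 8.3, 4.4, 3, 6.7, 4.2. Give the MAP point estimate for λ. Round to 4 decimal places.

λ̂_MAP = 0.2614

The Exponential(rate=λ) likelihood is ∝ λ^n e^(−λΣtᵢ). Here n = 5 and Σtᵢ = 8.3 + 4.4 + 3 + 6.7 + 4.2 = 26.6.
Posterior ∝ λ^3e^(−4λ) · λ^5e^(−26.6λ) = λ^8e^(−30.6λ), i.e. Gamma(9, 30.6).
Mode = (a−1)/b = 8/30.6 ≈ 0.2614.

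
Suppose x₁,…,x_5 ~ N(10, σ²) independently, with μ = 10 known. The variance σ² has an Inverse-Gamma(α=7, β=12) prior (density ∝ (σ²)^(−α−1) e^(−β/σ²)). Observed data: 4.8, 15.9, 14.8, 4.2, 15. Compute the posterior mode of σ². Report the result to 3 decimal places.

Sum of squared deviations about the known mean: SS = (4.8−10)² + (15.9−10)² + (14.8−10)² + (4.2−10)² + (15−10)² = 143.53.
The Normal likelihood contributes (σ²)^(−n/2) exp(−SS/(2σ²)), so the posterior is Inverse-Gamma(α + n/2, β + SS/2) = Inverse-Gamma(9.5, 83.765).
The mode of Inverse-Gamma(a, b) is b/(a+1) = 83.765/10.5 ≈ 7.978.

σ̂²_MAP = 7.978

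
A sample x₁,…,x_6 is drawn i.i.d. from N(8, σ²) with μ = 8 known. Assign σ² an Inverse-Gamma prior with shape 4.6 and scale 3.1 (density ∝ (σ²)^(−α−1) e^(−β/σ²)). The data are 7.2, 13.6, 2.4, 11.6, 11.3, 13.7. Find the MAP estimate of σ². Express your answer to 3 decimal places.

σ̂²_MAP = 7.320

Sum of squared deviations about the known mean: SS = (7.2−8)² + (13.6−8)² + (2.4−8)² + (11.6−8)² + (11.3−8)² + (13.7−8)² = 119.7.
The Normal likelihood contributes (σ²)^(−n/2) exp(−SS/(2σ²)), so the posterior is Inverse-Gamma(α + n/2, β + SS/2) = Inverse-Gamma(7.6, 62.95).
The mode of Inverse-Gamma(a, b) is b/(a+1) = 62.95/8.6 ≈ 7.320.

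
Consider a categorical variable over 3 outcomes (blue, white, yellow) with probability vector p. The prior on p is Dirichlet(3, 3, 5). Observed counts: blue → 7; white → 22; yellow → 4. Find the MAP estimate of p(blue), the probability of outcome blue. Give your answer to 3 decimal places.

MAP estimate of p(blue) = 0.220

The posterior is Dirichlet(αᵢ + nᵢ) = Dirichlet(10, 25, 9).
For a Dirichlet(a₁,…,a_K) with all aᵢ > 1, the mode has j-th component (aⱼ − 1)/(Σaᵢ − K).
Here Σaᵢ = 44 and K = 3, so p(blue) = (10 − 1)/(44 − 3) = 9/41 ≈ 0.220.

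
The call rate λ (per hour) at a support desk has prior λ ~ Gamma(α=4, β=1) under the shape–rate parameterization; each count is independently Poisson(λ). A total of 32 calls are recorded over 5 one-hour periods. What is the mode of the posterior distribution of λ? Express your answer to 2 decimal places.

Σxᵢ = 32, n = 5.
Posterior ∝ λ^3e^(−1λ) · λ^32e^(−5λ) = λ^35e^(−6λ), i.e. Gamma(shape=36, rate=6).
The mode of a Gamma(a, b) with a ≥ 1 (shape–rate) is (a−1)/b = 35/6 ≈ 5.83.

λ̂_MAP = 5.83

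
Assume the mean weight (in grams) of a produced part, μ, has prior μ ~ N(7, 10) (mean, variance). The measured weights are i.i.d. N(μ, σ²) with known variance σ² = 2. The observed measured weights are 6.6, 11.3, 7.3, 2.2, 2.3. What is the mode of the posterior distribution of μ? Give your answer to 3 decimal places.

n = 5; x̄ = (6.6 + 11.3 + 7.3 + 2.2 + 2.3)/5 = 29.7/5 = 5.94.
For a Normal prior and Normal likelihood with known variance, the posterior is Normal; its mode equals its mean, the precision-weighted average.
Prior precision 1/σ₀² = 1/10 = 0.1; data precision n/σ² = 5/2 = 2.5.
μ̂ = (0.1·7 + 2.5·5.94) / (0.1 + 2.5) = 15.55/2.6 = 311/52 ≈ 5.981.

μ̂_MAP = 5.981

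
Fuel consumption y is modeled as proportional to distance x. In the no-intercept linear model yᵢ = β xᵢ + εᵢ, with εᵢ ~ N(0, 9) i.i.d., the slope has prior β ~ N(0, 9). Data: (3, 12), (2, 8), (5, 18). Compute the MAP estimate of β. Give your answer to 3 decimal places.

β̂_MAP = 3.641

log p(β | y) = −Σ(yᵢ − βxᵢ)²/(2·9) − β²/(2·9) + const.
Setting the derivative to zero: Σxᵢ(yᵢ − βxᵢ)/9 − β/9 = 0, so β = Σxᵢyᵢ / (Σxᵢ² + σ²/τ²).
Σxᵢyᵢ = 3·12 + 2·8 + 5·18 = 142; Σxᵢ² = 38; σ²/τ² = 1.
β̂_MAP = 142 / (38 + 1) = 142/39 ≈ 3.641.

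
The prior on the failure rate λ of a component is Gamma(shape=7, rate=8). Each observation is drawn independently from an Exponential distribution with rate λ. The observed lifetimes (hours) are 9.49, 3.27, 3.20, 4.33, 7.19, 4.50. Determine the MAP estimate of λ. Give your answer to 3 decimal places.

The Exponential(rate=λ) likelihood is ∝ λ^n e^(−λΣtᵢ). Here n = 6 and Σtᵢ = 9.49 + 3.27 + 3.20 + 4.33 + 7.19 + 4.50 = 31.98.
Posterior ∝ λ^6e^(−8λ) · λ^6e^(−31.98λ) = λ^12e^(−39.98λ), i.e. Gamma(13, 39.98).
Mode = (a−1)/b = 12/39.98 ≈ 0.300.

λ̂_MAP = 0.300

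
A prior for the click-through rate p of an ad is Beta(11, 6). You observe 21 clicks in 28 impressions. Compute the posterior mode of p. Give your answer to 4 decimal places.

p̂_MAP = 0.7209

Prior: Beta(11, 6).
Data: 21 successes in 28 trials. The binomial likelihood contributes p^21(1−p)^7, so the posterior is Beta(11+21, 6+7) = Beta(32, 13).
For Beta(a, b) with a, b > 1 the mode is (a−1)/(a+b−2) = 31/43 ≈ 0.7209.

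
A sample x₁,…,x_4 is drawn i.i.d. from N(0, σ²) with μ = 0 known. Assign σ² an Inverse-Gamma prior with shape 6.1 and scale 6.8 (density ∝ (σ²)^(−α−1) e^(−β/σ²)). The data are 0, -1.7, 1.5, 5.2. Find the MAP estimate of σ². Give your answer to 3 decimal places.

Sum of squared deviations about the known mean: SS = (0−0)² + (-1.7−0)² + (1.5−0)² + (5.2−0)² = 32.18.
The Normal likelihood contributes (σ²)^(−n/2) exp(−SS/(2σ²)), so the posterior is Inverse-Gamma(α + n/2, β + SS/2) = Inverse-Gamma(8.1, 22.89).
The mode of Inverse-Gamma(a, b) is b/(a+1) = 22.89/9.1 ≈ 2.515.

σ̂²_MAP = 2.515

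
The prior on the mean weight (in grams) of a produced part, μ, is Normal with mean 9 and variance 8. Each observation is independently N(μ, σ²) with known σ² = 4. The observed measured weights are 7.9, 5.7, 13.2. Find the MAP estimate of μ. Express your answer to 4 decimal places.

μ̂_MAP = 8.9429

n = 3; x̄ = (7.9 + 5.7 + 13.2)/3 = 26.8/3 = 134/15 ≈ 8.9333.
For a Normal prior and Normal likelihood with known variance, the posterior is Normal; its mode equals its mean, the precision-weighted average.
Prior precision 1/σ₀² = 1/8 = 0.125; data precision n/σ² = 3/4 = 0.75.
μ̂ = (0.125·9 + 0.75·(134/15)) / (0.125 + 0.75) = 7.825/0.875 = 313/35 ≈ 8.9429.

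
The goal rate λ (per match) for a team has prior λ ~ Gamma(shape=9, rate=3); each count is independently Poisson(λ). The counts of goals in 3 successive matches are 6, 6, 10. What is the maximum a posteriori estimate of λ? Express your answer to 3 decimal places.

λ̂_MAP = 5.000

Σxᵢ = 6+6+10 = 22, with n = 3.
Posterior ∝ λ^8e^(−3λ) · λ^22e^(−3λ) = λ^30e^(−6λ), i.e. Gamma(shape=31, rate=6).
The mode of a Gamma(a, b) with a ≥ 1 (shape–rate) is (a−1)/b = 30/6 ≈ 5.000.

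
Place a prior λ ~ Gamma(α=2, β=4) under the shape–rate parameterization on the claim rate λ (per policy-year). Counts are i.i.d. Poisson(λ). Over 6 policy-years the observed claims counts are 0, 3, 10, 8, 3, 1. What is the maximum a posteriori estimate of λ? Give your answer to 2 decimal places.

Σxᵢ = 0+3+10+8+3+1 = 25, with n = 6.
Posterior ∝ λe^(−4λ) · λ^25e^(−6λ) = λ^26e^(−10λ), i.e. Gamma(shape=27, rate=10).
The mode of a Gamma(a, b) with a ≥ 1 (shape–rate) is (a−1)/b = 26/10 ≈ 2.60.

λ̂_MAP = 2.60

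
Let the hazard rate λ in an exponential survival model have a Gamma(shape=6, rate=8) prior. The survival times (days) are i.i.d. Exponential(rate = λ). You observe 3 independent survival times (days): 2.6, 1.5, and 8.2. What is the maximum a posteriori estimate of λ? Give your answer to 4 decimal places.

λ̂_MAP = 0.3941

The Exponential(rate=λ) likelihood is ∝ λ^n e^(−λΣtᵢ). Here n = 3 and Σtᵢ = 2.6 + 1.5 + 8.2 = 12.3.
Posterior ∝ λ^5e^(−8λ) · λ^3e^(−12.3λ) = λ^8e^(−20.3λ), i.e. Gamma(9, 20.3).
Mode = (a−1)/b = 8/20.3 ≈ 0.3941.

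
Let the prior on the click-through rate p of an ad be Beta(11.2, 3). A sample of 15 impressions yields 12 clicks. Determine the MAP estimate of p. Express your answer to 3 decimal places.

Prior: Beta(11.2, 3).
Data: 12 successes in 15 trials. The binomial likelihood contributes p^12(1−p)^3, so the posterior is Beta(11.2+12, 3+3) = Beta(23.2, 6).
For Beta(a, b) with a, b > 1 the mode is (a−1)/(a+b−2) = 22.2/27.2 ≈ 0.816.

p̂_MAP = 0.816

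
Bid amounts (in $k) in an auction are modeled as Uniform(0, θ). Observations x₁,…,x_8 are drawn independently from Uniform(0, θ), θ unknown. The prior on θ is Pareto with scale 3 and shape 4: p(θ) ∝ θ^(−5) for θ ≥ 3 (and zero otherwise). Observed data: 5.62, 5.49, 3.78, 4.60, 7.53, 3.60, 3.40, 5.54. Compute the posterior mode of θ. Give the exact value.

θ̂_MAP = 7.53

The Uniform(0, θ) likelihood is θ^(−n) for θ ≥ max(xᵢ), zero otherwise. Here max(xᵢ) = 7.53.
Posterior ∝ θ^(−5) · θ^(−8) = θ^(−13) on θ ≥ max(3, 7.53) = 7.53.
This density is strictly decreasing in θ, so the posterior mode lies at the lower boundary of the support.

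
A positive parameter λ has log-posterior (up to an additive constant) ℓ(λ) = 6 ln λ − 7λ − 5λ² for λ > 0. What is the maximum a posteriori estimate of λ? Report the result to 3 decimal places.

ℓ'(λ) = 6/λ − 7 − 10λ. Setting this to zero and multiplying by λ: 10λ² + 7λ − 6 = 0.
λ = (−7 + √(7² + 4·10·6)) / (2·10) = (−7 + √289) / 20 = (−7 + 17)/20 = 1/2.
ℓ''(λ) = −6/λ² − 10 < 0, confirming a maximum.

λ̂_MAP = 0.500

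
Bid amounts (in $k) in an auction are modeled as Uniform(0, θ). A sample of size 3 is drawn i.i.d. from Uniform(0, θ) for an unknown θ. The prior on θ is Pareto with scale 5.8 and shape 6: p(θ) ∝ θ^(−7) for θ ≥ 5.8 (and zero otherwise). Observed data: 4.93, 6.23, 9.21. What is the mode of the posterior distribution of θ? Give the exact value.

θ̂_MAP = 9.21

The Uniform(0, θ) likelihood is θ^(−n) for θ ≥ max(xᵢ), zero otherwise. Here max(xᵢ) = 9.21.
Posterior ∝ θ^(−7) · θ^(−3) = θ^(−10) on θ ≥ max(5.8, 9.21) = 9.21.
This density is strictly decreasing in θ, so the posterior mode lies at the lower boundary of the support.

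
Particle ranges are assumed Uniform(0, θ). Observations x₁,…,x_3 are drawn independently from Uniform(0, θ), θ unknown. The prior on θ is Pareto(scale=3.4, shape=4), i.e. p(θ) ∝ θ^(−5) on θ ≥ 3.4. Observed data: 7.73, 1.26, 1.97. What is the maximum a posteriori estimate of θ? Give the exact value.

θ̂_MAP = 7.73

The Uniform(0, θ) likelihood is θ^(−n) for θ ≥ max(xᵢ), zero otherwise. Here max(xᵢ) = 7.73.
Posterior ∝ θ^(−5) · θ^(−3) = θ^(−8) on θ ≥ max(3.4, 7.73) = 7.73.
This density is strictly decreasing in θ, so the posterior mode lies at the lower boundary of the support.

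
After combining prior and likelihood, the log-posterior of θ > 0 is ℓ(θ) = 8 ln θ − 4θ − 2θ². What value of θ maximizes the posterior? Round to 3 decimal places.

ℓ'(θ) = 8/θ − 4 − 4θ. Setting this to zero and multiplying by θ: 4θ² + 4θ − 8 = 0.
θ = (−4 + √(4² + 4·4·8)) / (2·4) = (−4 + √144) / 8 = (−4 + 12)/8 = 1.
ℓ''(θ) = −8/θ² − 4 < 0, confirming a maximum.

θ̂_MAP = 1.000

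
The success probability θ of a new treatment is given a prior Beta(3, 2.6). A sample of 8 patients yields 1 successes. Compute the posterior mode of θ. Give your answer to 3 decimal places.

Prior: Beta(3, 2.6).
Data: 1 success in 8 trials. The binomial likelihood contributes θ(1−θ)^7, so the posterior is Beta(3+1, 2.6+7) = Beta(4, 9.6).
For Beta(a, b) with a, b > 1 the mode is (a−1)/(a+b−2) = 3/11.6 ≈ 0.259.

θ̂_MAP = 0.259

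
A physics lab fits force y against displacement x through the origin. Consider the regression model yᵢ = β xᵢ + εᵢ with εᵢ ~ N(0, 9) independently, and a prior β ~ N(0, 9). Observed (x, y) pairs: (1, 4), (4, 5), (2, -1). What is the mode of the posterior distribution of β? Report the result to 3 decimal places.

β̂_MAP = 1.000

log p(β | y) = −Σ(yᵢ − βxᵢ)²/(2·9) − β²/(2·9) + const.
Setting the derivative to zero: Σxᵢ(yᵢ − βxᵢ)/9 − β/9 = 0, so β = Σxᵢyᵢ / (Σxᵢ² + σ²/τ²).
Σxᵢyᵢ = 1·4 + 4·5 + 2·(-1) = 22; Σxᵢ² = 21; σ²/τ² = 1.
β̂_MAP = 22 / (21 + 1) = 22/22 ≈ 1.000.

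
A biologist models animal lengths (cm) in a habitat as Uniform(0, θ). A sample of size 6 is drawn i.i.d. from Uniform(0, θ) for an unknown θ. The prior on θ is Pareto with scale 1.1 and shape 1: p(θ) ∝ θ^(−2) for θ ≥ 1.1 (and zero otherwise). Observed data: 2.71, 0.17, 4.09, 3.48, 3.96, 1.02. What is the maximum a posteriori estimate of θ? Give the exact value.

The Uniform(0, θ) likelihood is θ^(−n) for θ ≥ max(xᵢ), zero otherwise. Here max(xᵢ) = 4.09.
Posterior ∝ θ^(−2) · θ^(−6) = θ^(−8) on θ ≥ max(1.1, 4.09) = 4.09.
This density is strictly decreasing in θ, so the posterior mode lies at the lower boundary of the support.

θ̂_MAP = 4.09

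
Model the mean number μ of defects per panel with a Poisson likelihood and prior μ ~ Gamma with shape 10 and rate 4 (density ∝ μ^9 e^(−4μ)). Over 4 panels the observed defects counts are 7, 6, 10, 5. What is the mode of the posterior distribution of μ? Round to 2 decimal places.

Σxᵢ = 7+6+10+5 = 28, with n = 4.
Posterior ∝ μ^9e^(−4μ) · μ^28e^(−4μ) = μ^37e^(−8μ), i.e. Gamma(shape=38, rate=8).
The mode of a Gamma(a, b) with a ≥ 1 (shape–rate) is (a−1)/b = 37/8 ≈ 4.63.

μ̂_MAP = 4.63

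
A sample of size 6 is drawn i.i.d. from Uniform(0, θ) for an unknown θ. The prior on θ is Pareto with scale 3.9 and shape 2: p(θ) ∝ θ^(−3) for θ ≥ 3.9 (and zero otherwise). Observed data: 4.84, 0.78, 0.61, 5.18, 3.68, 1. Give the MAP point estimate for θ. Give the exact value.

The Uniform(0, θ) likelihood is θ^(−n) for θ ≥ max(xᵢ), zero otherwise. Here max(xᵢ) = 5.18.
Posterior ∝ θ^(−3) · θ^(−6) = θ^(−9) on θ ≥ max(3.9, 5.18) = 5.18.
This density is strictly decreasing in θ, so the posterior mode lies at the lower boundary of the support.

θ̂_MAP = 5.18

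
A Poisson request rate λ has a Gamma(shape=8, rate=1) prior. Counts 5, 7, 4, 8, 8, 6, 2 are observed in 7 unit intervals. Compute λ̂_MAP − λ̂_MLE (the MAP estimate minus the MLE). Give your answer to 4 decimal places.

MAP − MLE = 0.1607

Σxᵢ = 40. Posterior is Gamma(48, 8); MAP = (48−1)/8 = 47/8 ≈ 5.87500.
MLE = x̄ = 40/7 ≈ 5.71429.
Difference = 47/8 − 40/7 = 9/56 ≈ 0.1607.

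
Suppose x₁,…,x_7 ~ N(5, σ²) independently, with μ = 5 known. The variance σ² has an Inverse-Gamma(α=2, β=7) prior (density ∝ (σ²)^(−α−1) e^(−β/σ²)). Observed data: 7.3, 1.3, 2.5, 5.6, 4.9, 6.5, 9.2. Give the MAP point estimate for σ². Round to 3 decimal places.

Sum of squared deviations about the known mean: SS = (7.3−5)² + (1.3−5)² + (2.5−5)² + (5.6−5)² + (4.9−5)² + (6.5−5)² + (9.2−5)² = 45.49.
The Normal likelihood contributes (σ²)^(−n/2) exp(−SS/(2σ²)), so the posterior is Inverse-Gamma(α + n/2, β + SS/2) = Inverse-Gamma(5.5, 29.745).
The mode of Inverse-Gamma(a, b) is b/(a+1) = 29.745/6.5 ≈ 4.576.

σ̂²_MAP = 4.576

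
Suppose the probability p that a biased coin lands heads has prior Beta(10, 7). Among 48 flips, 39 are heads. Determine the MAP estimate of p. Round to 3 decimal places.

Prior: Beta(10, 7).
Data: 39 successes in 48 trials. The binomial likelihood contributes p^39(1−p)^9, so the posterior is Beta(10+39, 7+9) = Beta(49, 16).
For Beta(a, b) with a, b > 1 the mode is (a−1)/(a+b−2) = 48/63 ≈ 0.762.

p̂_MAP = 0.762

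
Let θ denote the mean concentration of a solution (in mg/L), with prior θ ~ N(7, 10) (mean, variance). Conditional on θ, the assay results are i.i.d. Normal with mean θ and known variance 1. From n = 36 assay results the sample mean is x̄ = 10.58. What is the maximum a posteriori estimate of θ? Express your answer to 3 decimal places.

n = 36, x̄ = 10.58.
For a Normal prior and Normal likelihood with known variance, the posterior is Normal; its mode equals its mean, the precision-weighted average.
Prior precision 1/σ₀² = 1/10 = 0.1; data precision n/σ² = 36/1 = 36.
θ̂ = (0.1·7 + 36·10.58) / (0.1 + 36) = 381.58/36.1 = 19079/1805 ≈ 10.570.

θ̂_MAP = 10.570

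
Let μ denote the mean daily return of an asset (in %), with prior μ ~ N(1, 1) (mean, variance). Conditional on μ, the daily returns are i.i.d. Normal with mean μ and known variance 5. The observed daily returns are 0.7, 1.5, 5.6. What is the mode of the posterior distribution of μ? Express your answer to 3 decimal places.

μ̂_MAP = 1.600

n = 3; x̄ = (0.7 + 1.5 + 5.6)/3 = 7.8/3 = 2.6.
For a Normal prior and Normal likelihood with known variance, the posterior is Normal; its mode equals its mean, the precision-weighted average.
Prior precision 1/σ₀² = 1/1 = 1; data precision n/σ² = 3/5 = 0.6.
μ̂ = (1·1 + 0.6·2.6) / (1 + 0.6) = 2.56/1.6 = 1.600.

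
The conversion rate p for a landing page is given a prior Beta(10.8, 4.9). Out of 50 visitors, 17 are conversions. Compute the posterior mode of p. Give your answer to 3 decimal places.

Prior: Beta(10.8, 4.9).
Data: 17 successes in 50 trials. The binomial likelihood contributes p^17(1−p)^33, so the posterior is Beta(10.8+17, 4.9+33) = Beta(27.8, 37.9).
For Beta(a, b) with a, b > 1 the mode is (a−1)/(a+b−2) = 26.8/63.7 ≈ 0.421.

p̂_MAP = 0.421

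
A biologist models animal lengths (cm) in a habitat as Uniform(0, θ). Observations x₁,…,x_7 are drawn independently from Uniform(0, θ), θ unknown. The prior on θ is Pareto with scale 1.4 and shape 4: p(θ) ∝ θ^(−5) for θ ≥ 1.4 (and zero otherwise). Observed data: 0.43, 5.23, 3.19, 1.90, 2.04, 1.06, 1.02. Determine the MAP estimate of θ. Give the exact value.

θ̂_MAP = 5.23

The Uniform(0, θ) likelihood is θ^(−n) for θ ≥ max(xᵢ), zero otherwise. Here max(xᵢ) = 5.23.
Posterior ∝ θ^(−5) · θ^(−7) = θ^(−12) on θ ≥ max(1.4, 5.23) = 5.23.
This density is strictly decreasing in θ, so the posterior mode lies at the lower boundary of the support.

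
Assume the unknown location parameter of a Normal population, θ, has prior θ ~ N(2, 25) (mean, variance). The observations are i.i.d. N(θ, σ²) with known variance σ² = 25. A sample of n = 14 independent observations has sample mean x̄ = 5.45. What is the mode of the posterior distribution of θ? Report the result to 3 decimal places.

n = 14, x̄ = 5.45.
For a Normal prior and Normal likelihood with known variance, the posterior is Normal; its mode equals its mean, the precision-weighted average.
Prior precision 1/σ₀² = 1/25 = 0.04; data precision n/σ² = 14/25 = 0.56.
θ̂ = (0.04·2 + 0.56·5.45) / (0.04 + 0.56) = 3.132/0.6 = 5.220.

θ̂_MAP = 5.220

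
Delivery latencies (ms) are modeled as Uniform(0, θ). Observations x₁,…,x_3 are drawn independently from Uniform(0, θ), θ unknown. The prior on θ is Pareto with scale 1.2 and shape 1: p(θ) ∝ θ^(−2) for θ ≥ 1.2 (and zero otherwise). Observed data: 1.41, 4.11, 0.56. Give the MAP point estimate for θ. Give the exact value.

The Uniform(0, θ) likelihood is θ^(−n) for θ ≥ max(xᵢ), zero otherwise. Here max(xᵢ) = 4.11.
Posterior ∝ θ^(−2) · θ^(−3) = θ^(−5) on θ ≥ max(1.2, 4.11) = 4.11.
This density is strictly decreasing in θ, so the posterior mode lies at the lower boundary of the support.

θ̂_MAP = 4.11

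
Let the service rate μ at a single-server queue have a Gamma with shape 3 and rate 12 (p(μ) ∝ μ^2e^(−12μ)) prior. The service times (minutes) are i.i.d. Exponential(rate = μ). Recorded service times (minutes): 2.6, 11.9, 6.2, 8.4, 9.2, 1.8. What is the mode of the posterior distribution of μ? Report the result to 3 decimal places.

The Exponential(rate=μ) likelihood is ∝ μ^n e^(−μΣtᵢ). Here n = 6 and Σtᵢ = 2.6 + 11.9 + 6.2 + 8.4 + 9.2 + 1.8 = 40.1.
Posterior ∝ μ^2e^(−12μ) · μ^6e^(−40.1μ) = μ^8e^(−52.1μ), i.e. Gamma(9, 52.1).
Mode = (a−1)/b = 8/52.1 ≈ 0.154.

μ̂_MAP = 0.154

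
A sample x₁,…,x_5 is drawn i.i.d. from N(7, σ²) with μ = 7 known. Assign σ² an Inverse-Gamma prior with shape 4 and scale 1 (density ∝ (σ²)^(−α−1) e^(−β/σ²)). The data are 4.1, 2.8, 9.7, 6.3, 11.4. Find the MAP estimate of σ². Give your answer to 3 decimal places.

σ̂²_MAP = 3.679

Sum of squared deviations about the known mean: SS = (4.1−7)² + (2.8−7)² + (9.7−7)² + (6.3−7)² + (11.4−7)² = 53.19.
The Normal likelihood contributes (σ²)^(−n/2) exp(−SS/(2σ²)), so the posterior is Inverse-Gamma(α + n/2, β + SS/2) = Inverse-Gamma(6.5, 27.595).
The mode of Inverse-Gamma(a, b) is b/(a+1) = 27.595/7.5 ≈ 3.679.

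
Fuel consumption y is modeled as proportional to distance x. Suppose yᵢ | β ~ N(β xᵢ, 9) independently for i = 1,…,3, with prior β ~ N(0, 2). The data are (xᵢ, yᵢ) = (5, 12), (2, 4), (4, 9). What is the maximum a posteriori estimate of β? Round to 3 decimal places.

log p(β | y) = −Σ(yᵢ − βxᵢ)²/(2·9) − β²/(2·2) + const.
Setting the derivative to zero: Σxᵢ(yᵢ − βxᵢ)/9 − β/2 = 0, so β = Σxᵢyᵢ / (Σxᵢ² + σ²/τ²).
Σxᵢyᵢ = 5·12 + 2·4 + 4·9 = 104; Σxᵢ² = 45; σ²/τ² = 4.5.
β̂_MAP = 104 / (45 + 4.5) = 104/49.5 ≈ 2.101.

β̂_MAP = 2.101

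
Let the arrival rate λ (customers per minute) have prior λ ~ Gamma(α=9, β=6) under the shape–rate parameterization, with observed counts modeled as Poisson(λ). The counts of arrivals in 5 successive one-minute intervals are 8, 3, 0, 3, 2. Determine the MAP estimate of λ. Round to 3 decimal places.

Σxᵢ = 8+3+0+3+2 = 16, with n = 5.
Posterior ∝ λ^8e^(−6λ) · λ^16e^(−5λ) = λ^24e^(−11λ), i.e. Gamma(shape=25, rate=11).
The mode of a Gamma(a, b) with a ≥ 1 (shape–rate) is (a−1)/b = 24/11 ≈ 2.182.

λ̂_MAP = 2.182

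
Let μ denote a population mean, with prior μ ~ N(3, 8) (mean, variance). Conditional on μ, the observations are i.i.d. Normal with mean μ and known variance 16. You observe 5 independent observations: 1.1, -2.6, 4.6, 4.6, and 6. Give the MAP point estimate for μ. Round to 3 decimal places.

μ̂_MAP = 2.814

n = 5; x̄ = (1.1 + (-2.6) + 4.6 + 4.6 + 6)/5 = 13.7/5 = 2.74.
For a Normal prior and Normal likelihood with known variance, the posterior is Normal; its mode equals its mean, the precision-weighted average.
Prior precision 1/σ₀² = 1/8 = 0.125; data precision n/σ² = 5/16 = 0.3125.
μ̂ = (0.125·3 + 0.3125·2.74) / (0.125 + 0.3125) = 1.23125/0.4375 = 197/70 ≈ 2.814.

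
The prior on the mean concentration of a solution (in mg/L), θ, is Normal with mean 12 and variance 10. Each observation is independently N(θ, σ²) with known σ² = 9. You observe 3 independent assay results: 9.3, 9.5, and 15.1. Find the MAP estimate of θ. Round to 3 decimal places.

θ̂_MAP = 11.462

n = 3; x̄ = (9.3 + 9.5 + 15.1)/3 = 33.9/3 = 11.3.
For a Normal prior and Normal likelihood with known variance, the posterior is Normal; its mode equals its mean, the precision-weighted average.
Prior precision 1/σ₀² = 1/10 = 0.1; data precision n/σ² = 3/9 = 1/3.
θ̂ = (0.1·12 + (1/3)·11.3) / (0.1 + 1/3) = (149/30)/(13/30) = 149/13 ≈ 11.462.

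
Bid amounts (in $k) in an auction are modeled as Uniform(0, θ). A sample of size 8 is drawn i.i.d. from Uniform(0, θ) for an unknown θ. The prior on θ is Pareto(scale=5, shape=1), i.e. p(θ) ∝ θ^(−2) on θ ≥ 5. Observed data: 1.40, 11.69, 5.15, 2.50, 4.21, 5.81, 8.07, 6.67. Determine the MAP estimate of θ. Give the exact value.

The Uniform(0, θ) likelihood is θ^(−n) for θ ≥ max(xᵢ), zero otherwise. Here max(xᵢ) = 11.69.
Posterior ∝ θ^(−2) · θ^(−8) = θ^(−10) on θ ≥ max(5, 11.69) = 11.69.
This density is strictly decreasing in θ, so the posterior mode lies at the lower boundary of the support.

θ̂_MAP = 11.69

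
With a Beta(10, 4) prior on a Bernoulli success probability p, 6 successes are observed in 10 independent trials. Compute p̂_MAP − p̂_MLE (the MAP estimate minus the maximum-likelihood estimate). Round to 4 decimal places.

MAP − MLE = 0.0818

Posterior is Beta(16, 8); MAP = (16−1)/(24−2) = 15/22 ≈ 0.68182.
MLE ignores the prior: p̂_MLE = k/n = 6/10 ≈ 0.60000.
Difference = 15/22 − 6/10 = 9/110 ≈ 0.0818.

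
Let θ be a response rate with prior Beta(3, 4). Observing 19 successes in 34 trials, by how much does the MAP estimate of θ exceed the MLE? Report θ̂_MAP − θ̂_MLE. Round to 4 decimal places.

Posterior is Beta(22, 19); MAP = (22−1)/(41−2) = 21/39 ≈ 0.53846.
MLE ignores the prior: θ̂_MLE = k/n = 19/34 ≈ 0.55882.
Difference = 21/39 − 19/34 = -9/442 ≈ -0.0204.

MAP − MLE = -0.0204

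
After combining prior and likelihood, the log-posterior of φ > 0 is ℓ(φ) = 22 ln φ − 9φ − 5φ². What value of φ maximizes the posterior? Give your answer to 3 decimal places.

φ̂_MAP = 1.100

ℓ'(φ) = 22/φ − 9 − 10φ. Setting this to zero and multiplying by φ: 10φ² + 9φ − 22 = 0.
φ = (−9 + √(9² + 4·10·22)) / (2·10) = (−9 + √961) / 20 = (−9 + 31)/20 = 11/10.
ℓ''(φ) = −22/φ² − 10 < 0, confirming a maximum.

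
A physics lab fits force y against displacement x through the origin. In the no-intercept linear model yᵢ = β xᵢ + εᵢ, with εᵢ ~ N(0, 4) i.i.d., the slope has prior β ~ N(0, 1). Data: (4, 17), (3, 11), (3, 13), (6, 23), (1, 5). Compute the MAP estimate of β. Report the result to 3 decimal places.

β̂_MAP = 3.773

log p(β | y) = −Σ(yᵢ − βxᵢ)²/(2·4) − β²/(2·1) + const.
Setting the derivative to zero: Σxᵢ(yᵢ − βxᵢ)/4 − β/1 = 0, so β = Σxᵢyᵢ / (Σxᵢ² + σ²/τ²).
Σxᵢyᵢ = 4·17 + 3·11 + 3·13 + 6·23 + 1·5 = 283; Σxᵢ² = 71; σ²/τ² = 4.
β̂_MAP = 283 / (71 + 4) = 283/75 ≈ 3.773.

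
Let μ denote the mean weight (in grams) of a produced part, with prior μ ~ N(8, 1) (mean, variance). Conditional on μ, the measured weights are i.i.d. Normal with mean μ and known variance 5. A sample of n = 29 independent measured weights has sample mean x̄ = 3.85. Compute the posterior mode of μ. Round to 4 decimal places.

n = 29, x̄ = 3.85.
For a Normal prior and Normal likelihood with known variance, the posterior is Normal; its mode equals its mean, the precision-weighted average.
Prior precision 1/σ₀² = 1/1 = 1; data precision n/σ² = 29/5 = 5.8.
μ̂ = (1·8 + 5.8·3.85) / (1 + 5.8) = 30.33/6.8 = 3033/680 ≈ 4.4603.

μ̂_MAP = 4.4603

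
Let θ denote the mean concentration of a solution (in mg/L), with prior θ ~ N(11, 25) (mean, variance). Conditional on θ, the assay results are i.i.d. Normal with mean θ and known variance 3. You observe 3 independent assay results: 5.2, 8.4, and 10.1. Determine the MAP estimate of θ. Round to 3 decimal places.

n = 3; x̄ = (5.2 + 8.4 + 10.1)/3 = 23.7/3 = 7.9.
For a Normal prior and Normal likelihood with known variance, the posterior is Normal; its mode equals its mean, the precision-weighted average.
Prior precision 1/σ₀² = 1/25 = 0.04; data precision n/σ² = 3/3 = 1.
θ̂ = (0.04·11 + 1·7.9) / (0.04 + 1) = 8.34/1.04 = 417/52 ≈ 8.019.

θ̂_MAP = 8.019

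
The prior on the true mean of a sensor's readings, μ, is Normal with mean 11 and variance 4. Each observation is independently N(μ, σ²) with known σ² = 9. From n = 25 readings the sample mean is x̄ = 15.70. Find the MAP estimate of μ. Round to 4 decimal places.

n = 25, x̄ = 15.70.
For a Normal prior and Normal likelihood with known variance, the posterior is Normal; its mode equals its mean, the precision-weighted average.
Prior precision 1/σ₀² = 1/4 = 0.25; data precision n/σ² = 25/9.
μ̂ = (0.25·11 + (25/9)·15.7) / (0.25 + 25/9) = (1669/36)/(109/36) = 1669/109 ≈ 15.3119.

μ̂_MAP = 15.3119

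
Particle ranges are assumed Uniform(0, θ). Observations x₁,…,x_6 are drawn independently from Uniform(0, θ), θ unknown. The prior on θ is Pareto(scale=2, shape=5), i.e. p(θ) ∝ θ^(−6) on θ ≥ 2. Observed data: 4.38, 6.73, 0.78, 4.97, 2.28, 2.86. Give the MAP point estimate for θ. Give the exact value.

θ̂_MAP = 6.73

The Uniform(0, θ) likelihood is θ^(−n) for θ ≥ max(xᵢ), zero otherwise. Here max(xᵢ) = 6.73.
Posterior ∝ θ^(−6) · θ^(−6) = θ^(−12) on θ ≥ max(2, 6.73) = 6.73.
This density is strictly decreasing in θ, so the posterior mode lies at the lower boundary of the support.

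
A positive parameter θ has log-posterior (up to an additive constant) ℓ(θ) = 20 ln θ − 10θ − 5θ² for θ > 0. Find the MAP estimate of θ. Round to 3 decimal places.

θ̂_MAP = 1.000

ℓ'(θ) = 20/θ − 10 − 10θ. Setting this to zero and multiplying by θ: 10θ² + 10θ − 20 = 0.
θ = (−10 + √(10² + 4·10·20)) / (2·10) = (−10 + √900) / 20 = (−10 + 30)/20 = 1.
ℓ''(θ) = −20/θ² − 10 < 0, confirming a maximum.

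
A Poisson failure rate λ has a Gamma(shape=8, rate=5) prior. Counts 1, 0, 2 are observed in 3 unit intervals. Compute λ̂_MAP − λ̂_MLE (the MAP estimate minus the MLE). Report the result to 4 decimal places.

MAP − MLE = 0.2500

Σxᵢ = 3. Posterior is Gamma(11, 8); MAP = (11−1)/8 = 10/8 ≈ 1.25000.
MLE = x̄ = 3/3 ≈ 1.00000.
Difference = 10/8 − 3/3 = 1/4 ≈ 0.2500.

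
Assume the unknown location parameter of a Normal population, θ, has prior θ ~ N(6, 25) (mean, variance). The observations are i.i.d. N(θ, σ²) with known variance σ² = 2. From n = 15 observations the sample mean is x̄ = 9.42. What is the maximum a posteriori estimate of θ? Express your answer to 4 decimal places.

n = 15, x̄ = 9.42.
For a Normal prior and Normal likelihood with known variance, the posterior is Normal; its mode equals its mean, the precision-weighted average.
Prior precision 1/σ₀² = 1/25 = 0.04; data precision n/σ² = 15/2 = 7.5.
θ̂ = (0.04·6 + 7.5·9.42) / (0.04 + 7.5) = 70.89/7.54 = 7089/754 ≈ 9.4019.

θ̂_MAP = 9.4019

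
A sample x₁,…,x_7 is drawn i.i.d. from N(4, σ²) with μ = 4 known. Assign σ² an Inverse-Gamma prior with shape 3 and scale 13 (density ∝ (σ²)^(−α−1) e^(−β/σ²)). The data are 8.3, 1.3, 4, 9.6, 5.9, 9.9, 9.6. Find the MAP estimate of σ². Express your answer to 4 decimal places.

Sum of squared deviations about the known mean: SS = (8.3−4)² + (1.3−4)² + (4−4)² + (9.6−4)² + (5.9−4)² + (9.9−4)² + (9.6−4)² = 126.92.
The Normal likelihood contributes (σ²)^(−n/2) exp(−SS/(2σ²)), so the posterior is Inverse-Gamma(α + n/2, β + SS/2) = Inverse-Gamma(6.5, 76.46).
The mode of Inverse-Gamma(a, b) is b/(a+1) = 76.46/7.5 ≈ 10.1947.

σ̂²_MAP = 10.1947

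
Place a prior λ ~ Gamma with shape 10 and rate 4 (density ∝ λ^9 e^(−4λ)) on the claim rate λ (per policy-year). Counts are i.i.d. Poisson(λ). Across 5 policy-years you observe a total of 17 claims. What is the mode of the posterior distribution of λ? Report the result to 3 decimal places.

Σxᵢ = 17, n = 5.
Posterior ∝ λ^9e^(−4λ) · λ^17e^(−5λ) = λ^26e^(−9λ), i.e. Gamma(shape=27, rate=9).
The mode of a Gamma(a, b) with a ≥ 1 (shape–rate) is (a−1)/b = 26/9 ≈ 2.889.

λ̂_MAP = 2.889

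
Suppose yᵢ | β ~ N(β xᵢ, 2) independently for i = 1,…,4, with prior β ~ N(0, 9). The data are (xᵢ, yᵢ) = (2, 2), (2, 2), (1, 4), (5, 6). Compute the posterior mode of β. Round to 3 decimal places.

β̂_MAP = 1.227

log p(β | y) = −Σ(yᵢ − βxᵢ)²/(2·2) − β²/(2·9) + const.
Setting the derivative to zero: Σxᵢ(yᵢ − βxᵢ)/2 − β/9 = 0, so β = Σxᵢyᵢ / (Σxᵢ² + σ²/τ²).
Σxᵢyᵢ = 2·2 + 2·2 + 1·4 + 5·6 = 42; Σxᵢ² = 34; σ²/τ² = 2/9.
β̂_MAP = 42 / (34 + 2/9) = 42/(308/9) = 27/22 ≈ 1.227.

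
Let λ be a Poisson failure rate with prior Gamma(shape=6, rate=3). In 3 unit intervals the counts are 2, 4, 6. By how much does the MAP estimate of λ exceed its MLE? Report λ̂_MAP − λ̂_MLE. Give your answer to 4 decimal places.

Σxᵢ = 12. Posterior is Gamma(18, 6); MAP = (18−1)/6 = 17/6 ≈ 2.83333.
MLE = x̄ = 12/3 ≈ 4.00000.
Difference = 17/6 − 12/3 = -7/6 ≈ -1.1667.

MAP − MLE = -1.1667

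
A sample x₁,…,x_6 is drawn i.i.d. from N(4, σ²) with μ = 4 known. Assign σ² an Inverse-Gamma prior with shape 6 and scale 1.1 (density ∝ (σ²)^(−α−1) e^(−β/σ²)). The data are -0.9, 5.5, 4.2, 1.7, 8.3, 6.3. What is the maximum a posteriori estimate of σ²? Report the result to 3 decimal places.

Sum of squared deviations about the known mean: SS = (-0.9−4)² + (5.5−4)² + (4.2−4)² + (1.7−4)² + (8.3−4)² + (6.3−4)² = 55.37.
The Normal likelihood contributes (σ²)^(−n/2) exp(−SS/(2σ²)), so the posterior is Inverse-Gamma(α + n/2, β + SS/2) = Inverse-Gamma(9, 28.785).
The mode of Inverse-Gamma(a, b) is b/(a+1) = 28.785/10 ≈ 2.879.

σ̂²_MAP = 2.879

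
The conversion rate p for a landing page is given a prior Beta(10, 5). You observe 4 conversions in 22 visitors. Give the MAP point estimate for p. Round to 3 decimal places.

Prior: Beta(10, 5).
Data: 4 successes in 22 trials. The binomial likelihood contributes p^4(1−p)^18, so the posterior is Beta(10+4, 5+18) = Beta(14, 23).
For Beta(a, b) with a, b > 1 the mode is (a−1)/(a+b−2) = 13/35 ≈ 0.371.

p̂_MAP = 0.371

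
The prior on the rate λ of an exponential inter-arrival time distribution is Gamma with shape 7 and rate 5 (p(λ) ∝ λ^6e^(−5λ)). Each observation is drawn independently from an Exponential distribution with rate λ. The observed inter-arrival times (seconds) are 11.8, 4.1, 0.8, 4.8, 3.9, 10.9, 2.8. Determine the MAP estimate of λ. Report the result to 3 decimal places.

λ̂_MAP = 0.295

The Exponential(rate=λ) likelihood is ∝ λ^n e^(−λΣtᵢ). Here n = 7 and Σtᵢ = 11.8 + 4.1 + 0.8 + 4.8 + 3.9 + 10.9 + 2.8 = 39.1.
Posterior ∝ λ^6e^(−5λ) · λ^7e^(−39.1λ) = λ^13e^(−44.1λ), i.e. Gamma(14, 44.1).
Mode = (a−1)/b = 13/44.1 ≈ 0.295.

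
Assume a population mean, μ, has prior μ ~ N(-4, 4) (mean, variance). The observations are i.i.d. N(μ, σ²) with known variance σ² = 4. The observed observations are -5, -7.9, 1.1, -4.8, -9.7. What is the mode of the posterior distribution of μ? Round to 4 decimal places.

n = 5; x̄ = ((-5) + (-7.9) + 1.1 + (-4.8) + (-9.7))/5 = -26.3/5 = -5.26.
For a Normal prior and Normal likelihood with known variance, the posterior is Normal; its mode equals its mean, the precision-weighted average.
Prior precision 1/σ₀² = 1/4 = 0.25; data precision n/σ² = 5/4 = 1.25.
μ̂ = (0.25·(-4) + 1.25·(-5.26)) / (0.25 + 1.25) = (-7.575)/1.5 = -5.0500.

μ̂_MAP = -5.0500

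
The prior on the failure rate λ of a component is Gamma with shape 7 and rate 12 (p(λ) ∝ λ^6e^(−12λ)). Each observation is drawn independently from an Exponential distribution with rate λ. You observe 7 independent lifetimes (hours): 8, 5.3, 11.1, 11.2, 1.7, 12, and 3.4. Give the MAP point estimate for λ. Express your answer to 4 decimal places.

The Exponential(rate=λ) likelihood is ∝ λ^n e^(−λΣtᵢ). Here n = 7 and Σtᵢ = 8 + 5.3 + 11.1 + 11.2 + 1.7 + 12 + 3.4 = 52.7.
Posterior ∝ λ^6e^(−12λ) · λ^7e^(−52.7λ) = λ^13e^(−64.7λ), i.e. Gamma(14, 64.7).
Mode = (a−1)/b = 13/64.7 ≈ 0.2009.

λ̂_MAP = 0.2009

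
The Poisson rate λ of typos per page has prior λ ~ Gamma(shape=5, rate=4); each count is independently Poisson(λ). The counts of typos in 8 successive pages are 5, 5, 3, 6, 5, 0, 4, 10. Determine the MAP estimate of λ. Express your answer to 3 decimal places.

λ̂_MAP = 3.500

Σxᵢ = 5+5+3+6+5+0+4+10 = 38, with n = 8.
Posterior ∝ λ^4e^(−4λ) · λ^38e^(−8λ) = λ^42e^(−12λ), i.e. Gamma(shape=43, rate=12).
The mode of a Gamma(a, b) with a ≥ 1 (shape–rate) is (a−1)/b = 42/12 ≈ 3.500.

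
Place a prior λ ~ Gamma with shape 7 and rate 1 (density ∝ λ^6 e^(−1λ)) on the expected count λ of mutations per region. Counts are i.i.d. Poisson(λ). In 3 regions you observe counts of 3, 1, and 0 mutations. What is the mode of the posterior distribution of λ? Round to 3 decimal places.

Σxᵢ = 3+1+0 = 4, with n = 3.
Posterior ∝ λ^6e^(−1λ) · λ^4e^(−3λ) = λ^10e^(−4λ), i.e. Gamma(shape=11, rate=4).
The mode of a Gamma(a, b) with a ≥ 1 (shape–rate) is (a−1)/b = 10/4 ≈ 2.500.

λ̂_MAP = 2.500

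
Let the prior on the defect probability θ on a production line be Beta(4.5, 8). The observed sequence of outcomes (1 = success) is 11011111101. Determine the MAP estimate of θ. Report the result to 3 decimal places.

θ̂_MAP = 0.581

Prior: Beta(4.5, 8).
Data: 9 successes in 11 trials (from the sequence). The binomial likelihood contributes θ^9(1−θ)^2, so the posterior is Beta(4.5+9, 8+2) = Beta(13.5, 10).
For Beta(a, b) with a, b > 1 the mode is (a−1)/(a+b−2) = 12.5/21.5 ≈ 0.581.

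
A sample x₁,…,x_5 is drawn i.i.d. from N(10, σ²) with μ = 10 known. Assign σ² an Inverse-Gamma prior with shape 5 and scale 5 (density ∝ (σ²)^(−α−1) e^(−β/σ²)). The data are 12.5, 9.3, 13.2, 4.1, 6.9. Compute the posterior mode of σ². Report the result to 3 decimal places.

σ̂²_MAP = 4.200

Sum of squared deviations about the known mean: SS = (12.5−10)² + (9.3−10)² + (13.2−10)² + (4.1−10)² + (6.9−10)² = 61.4.
The Normal likelihood contributes (σ²)^(−n/2) exp(−SS/(2σ²)), so the posterior is Inverse-Gamma(α + n/2, β + SS/2) = Inverse-Gamma(7.5, 35.7).
The mode of Inverse-Gamma(a, b) is b/(a+1) = 35.7/8.5 ≈ 4.200.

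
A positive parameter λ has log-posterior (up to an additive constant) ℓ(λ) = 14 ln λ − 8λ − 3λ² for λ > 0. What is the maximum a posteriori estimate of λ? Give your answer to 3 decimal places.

λ̂_MAP = 1.000

ℓ'(λ) = 14/λ − 8 − 6λ. Setting this to zero and multiplying by λ: 6λ² + 8λ − 14 = 0.
λ = (−8 + √(8² + 4·6·14)) / (2·6) = (−8 + √400) / 12 = (−8 + 20)/12 = 1.
ℓ''(λ) = −14/λ² − 6 < 0, confirming a maximum.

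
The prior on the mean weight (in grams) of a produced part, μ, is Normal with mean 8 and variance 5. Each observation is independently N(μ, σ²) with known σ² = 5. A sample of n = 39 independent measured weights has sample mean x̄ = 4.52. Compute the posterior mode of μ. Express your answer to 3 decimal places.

n = 39, x̄ = 4.52.
For a Normal prior and Normal likelihood with known variance, the posterior is Normal; its mode equals its mean, the precision-weighted average.
Prior precision 1/σ₀² = 1/5 = 0.2; data precision n/σ² = 39/5 = 7.8.
μ̂ = (0.2·8 + 7.8·4.52) / (0.2 + 7.8) = 36.856/8 = 4.607.

μ̂_MAP = 4.607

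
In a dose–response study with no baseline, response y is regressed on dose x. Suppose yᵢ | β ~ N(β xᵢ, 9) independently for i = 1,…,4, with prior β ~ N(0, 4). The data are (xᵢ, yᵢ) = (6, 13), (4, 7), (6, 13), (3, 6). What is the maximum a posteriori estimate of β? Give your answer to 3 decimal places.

β̂_MAP = 2.035

log p(β | y) = −Σ(yᵢ − βxᵢ)²/(2·9) − β²/(2·4) + const.
Setting the derivative to zero: Σxᵢ(yᵢ − βxᵢ)/9 − β/4 = 0, so β = Σxᵢyᵢ / (Σxᵢ² + σ²/τ²).
Σxᵢyᵢ = 6·13 + 4·7 + 6·13 + 3·6 = 202; Σxᵢ² = 97; σ²/τ² = 2.25.
β̂_MAP = 202 / (97 + 2.25) = 202/99.25 ≈ 2.035.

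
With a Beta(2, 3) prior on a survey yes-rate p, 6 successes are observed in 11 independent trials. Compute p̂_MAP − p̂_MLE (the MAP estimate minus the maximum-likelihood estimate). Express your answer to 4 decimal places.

Posterior is Beta(8, 8); MAP = (8−1)/(16−2) = 7/14 ≈ 0.50000.
MLE ignores the prior: p̂_MLE = k/n = 6/11 ≈ 0.54545.
Difference = 7/14 − 6/11 = -1/22 ≈ -0.0455.

MAP − MLE = -0.0455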